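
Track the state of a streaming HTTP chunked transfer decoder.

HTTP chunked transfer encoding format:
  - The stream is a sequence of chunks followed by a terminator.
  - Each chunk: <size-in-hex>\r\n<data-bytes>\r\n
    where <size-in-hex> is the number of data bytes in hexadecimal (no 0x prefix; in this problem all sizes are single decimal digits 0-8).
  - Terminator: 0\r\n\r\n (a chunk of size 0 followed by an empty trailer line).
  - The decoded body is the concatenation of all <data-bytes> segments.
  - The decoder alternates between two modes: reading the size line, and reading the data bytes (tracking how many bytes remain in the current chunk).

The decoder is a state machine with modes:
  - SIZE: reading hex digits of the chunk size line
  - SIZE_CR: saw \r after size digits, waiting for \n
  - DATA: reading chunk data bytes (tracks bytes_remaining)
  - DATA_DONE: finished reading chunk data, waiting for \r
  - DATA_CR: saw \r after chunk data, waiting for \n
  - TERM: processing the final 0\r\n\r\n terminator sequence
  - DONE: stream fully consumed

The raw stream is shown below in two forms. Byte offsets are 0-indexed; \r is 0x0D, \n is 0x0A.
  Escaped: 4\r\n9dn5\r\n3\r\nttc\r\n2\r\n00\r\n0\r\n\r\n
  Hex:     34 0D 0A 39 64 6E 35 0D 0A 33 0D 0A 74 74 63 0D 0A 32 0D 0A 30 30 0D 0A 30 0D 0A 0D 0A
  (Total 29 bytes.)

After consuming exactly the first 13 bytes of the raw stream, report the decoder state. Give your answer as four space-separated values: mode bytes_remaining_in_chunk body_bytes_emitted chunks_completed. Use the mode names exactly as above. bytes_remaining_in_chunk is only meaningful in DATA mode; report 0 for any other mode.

Answer: DATA 2 5 1

Derivation:
Byte 0 = '4': mode=SIZE remaining=0 emitted=0 chunks_done=0
Byte 1 = 0x0D: mode=SIZE_CR remaining=0 emitted=0 chunks_done=0
Byte 2 = 0x0A: mode=DATA remaining=4 emitted=0 chunks_done=0
Byte 3 = '9': mode=DATA remaining=3 emitted=1 chunks_done=0
Byte 4 = 'd': mode=DATA remaining=2 emitted=2 chunks_done=0
Byte 5 = 'n': mode=DATA remaining=1 emitted=3 chunks_done=0
Byte 6 = '5': mode=DATA_DONE remaining=0 emitted=4 chunks_done=0
Byte 7 = 0x0D: mode=DATA_CR remaining=0 emitted=4 chunks_done=0
Byte 8 = 0x0A: mode=SIZE remaining=0 emitted=4 chunks_done=1
Byte 9 = '3': mode=SIZE remaining=0 emitted=4 chunks_done=1
Byte 10 = 0x0D: mode=SIZE_CR remaining=0 emitted=4 chunks_done=1
Byte 11 = 0x0A: mode=DATA remaining=3 emitted=4 chunks_done=1
Byte 12 = 't': mode=DATA remaining=2 emitted=5 chunks_done=1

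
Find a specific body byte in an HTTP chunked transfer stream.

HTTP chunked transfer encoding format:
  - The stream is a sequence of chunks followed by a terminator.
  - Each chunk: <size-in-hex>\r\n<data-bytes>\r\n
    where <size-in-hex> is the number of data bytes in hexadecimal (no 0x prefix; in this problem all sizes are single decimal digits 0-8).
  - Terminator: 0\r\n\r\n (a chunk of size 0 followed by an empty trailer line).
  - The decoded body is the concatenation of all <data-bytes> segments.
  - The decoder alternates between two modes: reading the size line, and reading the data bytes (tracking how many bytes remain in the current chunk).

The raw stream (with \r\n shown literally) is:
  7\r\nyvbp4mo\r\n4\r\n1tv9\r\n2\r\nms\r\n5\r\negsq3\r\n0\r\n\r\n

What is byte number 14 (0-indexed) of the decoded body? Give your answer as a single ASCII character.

Chunk 1: stream[0..1]='7' size=0x7=7, data at stream[3..10]='yvbp4mo' -> body[0..7], body so far='yvbp4mo'
Chunk 2: stream[12..13]='4' size=0x4=4, data at stream[15..19]='1tv9' -> body[7..11], body so far='yvbp4mo1tv9'
Chunk 3: stream[21..22]='2' size=0x2=2, data at stream[24..26]='ms' -> body[11..13], body so far='yvbp4mo1tv9ms'
Chunk 4: stream[28..29]='5' size=0x5=5, data at stream[31..36]='egsq3' -> body[13..18], body so far='yvbp4mo1tv9msegsq3'
Chunk 5: stream[38..39]='0' size=0 (terminator). Final body='yvbp4mo1tv9msegsq3' (18 bytes)
Body byte 14 = 'g'

Answer: g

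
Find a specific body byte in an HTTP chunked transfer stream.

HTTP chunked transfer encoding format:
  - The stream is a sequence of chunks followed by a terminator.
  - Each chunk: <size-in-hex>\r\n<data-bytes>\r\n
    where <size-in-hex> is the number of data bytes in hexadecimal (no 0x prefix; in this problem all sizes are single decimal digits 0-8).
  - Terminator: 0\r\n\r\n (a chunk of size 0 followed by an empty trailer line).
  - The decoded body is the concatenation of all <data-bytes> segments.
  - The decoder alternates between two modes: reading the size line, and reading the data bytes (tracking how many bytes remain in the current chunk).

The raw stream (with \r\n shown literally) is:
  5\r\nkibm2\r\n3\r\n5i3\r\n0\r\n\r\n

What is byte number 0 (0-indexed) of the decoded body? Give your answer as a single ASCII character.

Chunk 1: stream[0..1]='5' size=0x5=5, data at stream[3..8]='kibm2' -> body[0..5], body so far='kibm2'
Chunk 2: stream[10..11]='3' size=0x3=3, data at stream[13..16]='5i3' -> body[5..8], body so far='kibm25i3'
Chunk 3: stream[18..19]='0' size=0 (terminator). Final body='kibm25i3' (8 bytes)
Body byte 0 = 'k'

Answer: k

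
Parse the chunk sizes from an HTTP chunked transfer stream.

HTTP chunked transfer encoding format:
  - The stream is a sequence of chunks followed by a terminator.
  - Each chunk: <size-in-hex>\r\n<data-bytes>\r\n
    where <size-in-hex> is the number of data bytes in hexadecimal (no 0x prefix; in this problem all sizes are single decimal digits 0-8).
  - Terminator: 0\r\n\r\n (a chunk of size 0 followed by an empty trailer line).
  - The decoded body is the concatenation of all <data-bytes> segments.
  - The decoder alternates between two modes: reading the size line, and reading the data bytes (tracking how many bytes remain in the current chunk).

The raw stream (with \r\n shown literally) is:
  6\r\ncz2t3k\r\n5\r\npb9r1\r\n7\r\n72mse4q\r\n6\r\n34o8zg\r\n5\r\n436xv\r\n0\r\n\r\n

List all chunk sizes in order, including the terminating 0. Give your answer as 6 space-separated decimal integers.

Chunk 1: stream[0..1]='6' size=0x6=6, data at stream[3..9]='cz2t3k' -> body[0..6], body so far='cz2t3k'
Chunk 2: stream[11..12]='5' size=0x5=5, data at stream[14..19]='pb9r1' -> body[6..11], body so far='cz2t3kpb9r1'
Chunk 3: stream[21..22]='7' size=0x7=7, data at stream[24..31]='72mse4q' -> body[11..18], body so far='cz2t3kpb9r172mse4q'
Chunk 4: stream[33..34]='6' size=0x6=6, data at stream[36..42]='34o8zg' -> body[18..24], body so far='cz2t3kpb9r172mse4q34o8zg'
Chunk 5: stream[44..45]='5' size=0x5=5, data at stream[47..52]='436xv' -> body[24..29], body so far='cz2t3kpb9r172mse4q34o8zg436xv'
Chunk 6: stream[54..55]='0' size=0 (terminator). Final body='cz2t3kpb9r172mse4q34o8zg436xv' (29 bytes)

Answer: 6 5 7 6 5 0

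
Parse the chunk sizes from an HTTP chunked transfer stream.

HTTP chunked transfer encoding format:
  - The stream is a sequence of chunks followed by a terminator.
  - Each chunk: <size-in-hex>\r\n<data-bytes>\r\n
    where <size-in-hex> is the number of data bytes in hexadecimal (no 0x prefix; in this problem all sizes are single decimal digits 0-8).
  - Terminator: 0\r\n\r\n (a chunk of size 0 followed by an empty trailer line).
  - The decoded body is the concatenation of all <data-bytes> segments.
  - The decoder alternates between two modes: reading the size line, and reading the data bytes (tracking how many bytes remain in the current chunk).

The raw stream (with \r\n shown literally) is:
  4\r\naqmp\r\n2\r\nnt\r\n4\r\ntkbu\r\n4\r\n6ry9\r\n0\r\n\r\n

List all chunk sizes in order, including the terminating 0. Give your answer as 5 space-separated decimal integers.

Chunk 1: stream[0..1]='4' size=0x4=4, data at stream[3..7]='aqmp' -> body[0..4], body so far='aqmp'
Chunk 2: stream[9..10]='2' size=0x2=2, data at stream[12..14]='nt' -> body[4..6], body so far='aqmpnt'
Chunk 3: stream[16..17]='4' size=0x4=4, data at stream[19..23]='tkbu' -> body[6..10], body so far='aqmpnttkbu'
Chunk 4: stream[25..26]='4' size=0x4=4, data at stream[28..32]='6ry9' -> body[10..14], body so far='aqmpnttkbu6ry9'
Chunk 5: stream[34..35]='0' size=0 (terminator). Final body='aqmpnttkbu6ry9' (14 bytes)

Answer: 4 2 4 4 0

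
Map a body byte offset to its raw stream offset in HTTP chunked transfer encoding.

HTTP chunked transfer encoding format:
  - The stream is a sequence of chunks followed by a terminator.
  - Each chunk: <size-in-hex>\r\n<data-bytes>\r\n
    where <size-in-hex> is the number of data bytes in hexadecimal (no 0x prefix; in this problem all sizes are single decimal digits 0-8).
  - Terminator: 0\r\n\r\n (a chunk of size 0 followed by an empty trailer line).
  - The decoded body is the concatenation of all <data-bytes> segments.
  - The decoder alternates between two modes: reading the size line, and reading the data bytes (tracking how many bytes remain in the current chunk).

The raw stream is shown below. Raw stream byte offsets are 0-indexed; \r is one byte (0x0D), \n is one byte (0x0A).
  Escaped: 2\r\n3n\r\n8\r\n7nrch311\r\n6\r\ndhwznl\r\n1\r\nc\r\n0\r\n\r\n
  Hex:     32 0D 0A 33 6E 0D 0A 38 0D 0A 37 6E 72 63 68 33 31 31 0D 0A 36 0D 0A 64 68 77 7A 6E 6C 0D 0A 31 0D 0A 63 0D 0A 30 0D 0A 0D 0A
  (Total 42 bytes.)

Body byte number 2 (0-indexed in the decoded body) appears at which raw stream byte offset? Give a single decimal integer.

Chunk 1: stream[0..1]='2' size=0x2=2, data at stream[3..5]='3n' -> body[0..2], body so far='3n'
Chunk 2: stream[7..8]='8' size=0x8=8, data at stream[10..18]='7nrch311' -> body[2..10], body so far='3n7nrch311'
Chunk 3: stream[20..21]='6' size=0x6=6, data at stream[23..29]='dhwznl' -> body[10..16], body so far='3n7nrch311dhwznl'
Chunk 4: stream[31..32]='1' size=0x1=1, data at stream[34..35]='c' -> body[16..17], body so far='3n7nrch311dhwznlc'
Chunk 5: stream[37..38]='0' size=0 (terminator). Final body='3n7nrch311dhwznlc' (17 bytes)
Body byte 2 at stream offset 10

Answer: 10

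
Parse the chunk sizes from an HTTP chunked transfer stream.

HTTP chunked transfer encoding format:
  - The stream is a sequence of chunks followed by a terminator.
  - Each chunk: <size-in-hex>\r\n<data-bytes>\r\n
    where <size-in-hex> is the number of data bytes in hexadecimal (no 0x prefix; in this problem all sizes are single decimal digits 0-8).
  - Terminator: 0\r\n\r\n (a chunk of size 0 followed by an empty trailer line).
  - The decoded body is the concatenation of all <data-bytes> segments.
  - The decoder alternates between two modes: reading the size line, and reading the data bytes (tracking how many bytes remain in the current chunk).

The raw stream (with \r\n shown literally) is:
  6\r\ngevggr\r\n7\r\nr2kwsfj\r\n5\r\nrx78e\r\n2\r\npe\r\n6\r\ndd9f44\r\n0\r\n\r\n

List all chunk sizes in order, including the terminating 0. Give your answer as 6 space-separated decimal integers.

Chunk 1: stream[0..1]='6' size=0x6=6, data at stream[3..9]='gevggr' -> body[0..6], body so far='gevggr'
Chunk 2: stream[11..12]='7' size=0x7=7, data at stream[14..21]='r2kwsfj' -> body[6..13], body so far='gevggrr2kwsfj'
Chunk 3: stream[23..24]='5' size=0x5=5, data at stream[26..31]='rx78e' -> body[13..18], body so far='gevggrr2kwsfjrx78e'
Chunk 4: stream[33..34]='2' size=0x2=2, data at stream[36..38]='pe' -> body[18..20], body so far='gevggrr2kwsfjrx78epe'
Chunk 5: stream[40..41]='6' size=0x6=6, data at stream[43..49]='dd9f44' -> body[20..26], body so far='gevggrr2kwsfjrx78epedd9f44'
Chunk 6: stream[51..52]='0' size=0 (terminator). Final body='gevggrr2kwsfjrx78epedd9f44' (26 bytes)

Answer: 6 7 5 2 6 0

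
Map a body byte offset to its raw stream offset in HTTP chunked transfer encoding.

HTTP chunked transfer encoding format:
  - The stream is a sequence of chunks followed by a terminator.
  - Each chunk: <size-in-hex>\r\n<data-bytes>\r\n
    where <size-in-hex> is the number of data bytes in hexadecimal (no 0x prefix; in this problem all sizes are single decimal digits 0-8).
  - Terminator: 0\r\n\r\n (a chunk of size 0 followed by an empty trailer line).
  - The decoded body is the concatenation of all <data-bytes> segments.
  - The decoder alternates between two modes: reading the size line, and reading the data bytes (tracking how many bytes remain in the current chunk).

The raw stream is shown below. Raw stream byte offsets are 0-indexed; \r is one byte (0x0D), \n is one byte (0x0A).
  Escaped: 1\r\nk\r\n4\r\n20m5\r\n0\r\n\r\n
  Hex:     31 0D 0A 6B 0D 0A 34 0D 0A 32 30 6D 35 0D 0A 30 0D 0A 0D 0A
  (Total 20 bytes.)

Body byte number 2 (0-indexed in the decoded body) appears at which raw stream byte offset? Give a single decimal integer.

Answer: 10

Derivation:
Chunk 1: stream[0..1]='1' size=0x1=1, data at stream[3..4]='k' -> body[0..1], body so far='k'
Chunk 2: stream[6..7]='4' size=0x4=4, data at stream[9..13]='20m5' -> body[1..5], body so far='k20m5'
Chunk 3: stream[15..16]='0' size=0 (terminator). Final body='k20m5' (5 bytes)
Body byte 2 at stream offset 10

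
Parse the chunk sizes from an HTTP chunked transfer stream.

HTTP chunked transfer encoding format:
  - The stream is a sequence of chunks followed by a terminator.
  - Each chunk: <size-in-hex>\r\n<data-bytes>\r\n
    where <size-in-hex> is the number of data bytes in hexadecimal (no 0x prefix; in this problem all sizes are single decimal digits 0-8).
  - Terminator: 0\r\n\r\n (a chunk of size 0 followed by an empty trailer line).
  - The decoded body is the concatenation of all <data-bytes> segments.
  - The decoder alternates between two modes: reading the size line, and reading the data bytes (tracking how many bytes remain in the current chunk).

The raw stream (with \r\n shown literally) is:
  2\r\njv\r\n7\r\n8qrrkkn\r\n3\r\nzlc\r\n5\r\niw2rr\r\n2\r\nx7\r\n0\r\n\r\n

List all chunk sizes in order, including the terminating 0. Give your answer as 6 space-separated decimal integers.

Chunk 1: stream[0..1]='2' size=0x2=2, data at stream[3..5]='jv' -> body[0..2], body so far='jv'
Chunk 2: stream[7..8]='7' size=0x7=7, data at stream[10..17]='8qrrkkn' -> body[2..9], body so far='jv8qrrkkn'
Chunk 3: stream[19..20]='3' size=0x3=3, data at stream[22..25]='zlc' -> body[9..12], body so far='jv8qrrkknzlc'
Chunk 4: stream[27..28]='5' size=0x5=5, data at stream[30..35]='iw2rr' -> body[12..17], body so far='jv8qrrkknzlciw2rr'
Chunk 5: stream[37..38]='2' size=0x2=2, data at stream[40..42]='x7' -> body[17..19], body so far='jv8qrrkknzlciw2rrx7'
Chunk 6: stream[44..45]='0' size=0 (terminator). Final body='jv8qrrkknzlciw2rrx7' (19 bytes)

Answer: 2 7 3 5 2 0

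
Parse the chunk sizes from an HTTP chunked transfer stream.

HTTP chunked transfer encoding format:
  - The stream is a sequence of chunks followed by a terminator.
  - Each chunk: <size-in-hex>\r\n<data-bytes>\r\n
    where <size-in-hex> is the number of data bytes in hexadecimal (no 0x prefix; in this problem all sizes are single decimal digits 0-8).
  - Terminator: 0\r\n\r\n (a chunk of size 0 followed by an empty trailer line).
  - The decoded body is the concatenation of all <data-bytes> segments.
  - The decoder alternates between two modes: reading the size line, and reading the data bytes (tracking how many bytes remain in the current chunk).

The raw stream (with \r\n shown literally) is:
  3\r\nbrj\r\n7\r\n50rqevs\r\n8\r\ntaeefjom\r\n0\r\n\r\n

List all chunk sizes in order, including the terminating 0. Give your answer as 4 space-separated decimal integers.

Chunk 1: stream[0..1]='3' size=0x3=3, data at stream[3..6]='brj' -> body[0..3], body so far='brj'
Chunk 2: stream[8..9]='7' size=0x7=7, data at stream[11..18]='50rqevs' -> body[3..10], body so far='brj50rqevs'
Chunk 3: stream[20..21]='8' size=0x8=8, data at stream[23..31]='taeefjom' -> body[10..18], body so far='brj50rqevstaeefjom'
Chunk 4: stream[33..34]='0' size=0 (terminator). Final body='brj50rqevstaeefjom' (18 bytes)

Answer: 3 7 8 0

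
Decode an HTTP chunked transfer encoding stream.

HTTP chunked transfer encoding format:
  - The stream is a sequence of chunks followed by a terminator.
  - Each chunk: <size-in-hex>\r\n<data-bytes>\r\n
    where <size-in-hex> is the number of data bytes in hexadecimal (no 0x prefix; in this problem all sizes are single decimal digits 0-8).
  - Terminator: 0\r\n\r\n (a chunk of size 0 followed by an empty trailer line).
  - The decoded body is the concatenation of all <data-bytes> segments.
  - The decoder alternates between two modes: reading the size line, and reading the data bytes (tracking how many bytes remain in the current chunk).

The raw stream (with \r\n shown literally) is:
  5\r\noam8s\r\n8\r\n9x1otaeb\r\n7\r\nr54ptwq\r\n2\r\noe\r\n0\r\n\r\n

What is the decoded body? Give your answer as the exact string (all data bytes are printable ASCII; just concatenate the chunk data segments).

Chunk 1: stream[0..1]='5' size=0x5=5, data at stream[3..8]='oam8s' -> body[0..5], body so far='oam8s'
Chunk 2: stream[10..11]='8' size=0x8=8, data at stream[13..21]='9x1otaeb' -> body[5..13], body so far='oam8s9x1otaeb'
Chunk 3: stream[23..24]='7' size=0x7=7, data at stream[26..33]='r54ptwq' -> body[13..20], body so far='oam8s9x1otaebr54ptwq'
Chunk 4: stream[35..36]='2' size=0x2=2, data at stream[38..40]='oe' -> body[20..22], body so far='oam8s9x1otaebr54ptwqoe'
Chunk 5: stream[42..43]='0' size=0 (terminator). Final body='oam8s9x1otaebr54ptwqoe' (22 bytes)

Answer: oam8s9x1otaebr54ptwqoe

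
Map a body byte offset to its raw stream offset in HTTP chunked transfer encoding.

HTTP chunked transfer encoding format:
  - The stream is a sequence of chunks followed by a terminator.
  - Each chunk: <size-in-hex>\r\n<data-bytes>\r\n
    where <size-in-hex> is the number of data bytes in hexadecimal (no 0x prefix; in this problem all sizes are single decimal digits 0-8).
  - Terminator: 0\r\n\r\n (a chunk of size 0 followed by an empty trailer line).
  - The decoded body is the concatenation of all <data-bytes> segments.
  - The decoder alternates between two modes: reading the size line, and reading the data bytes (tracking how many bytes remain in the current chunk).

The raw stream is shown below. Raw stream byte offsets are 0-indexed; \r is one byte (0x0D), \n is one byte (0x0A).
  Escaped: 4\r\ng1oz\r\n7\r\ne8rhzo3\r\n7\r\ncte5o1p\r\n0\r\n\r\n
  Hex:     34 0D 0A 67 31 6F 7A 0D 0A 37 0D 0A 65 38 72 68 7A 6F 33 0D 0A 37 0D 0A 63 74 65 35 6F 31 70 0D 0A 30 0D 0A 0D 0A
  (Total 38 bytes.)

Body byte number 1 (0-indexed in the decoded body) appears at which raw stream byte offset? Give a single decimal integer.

Answer: 4

Derivation:
Chunk 1: stream[0..1]='4' size=0x4=4, data at stream[3..7]='g1oz' -> body[0..4], body so far='g1oz'
Chunk 2: stream[9..10]='7' size=0x7=7, data at stream[12..19]='e8rhzo3' -> body[4..11], body so far='g1oze8rhzo3'
Chunk 3: stream[21..22]='7' size=0x7=7, data at stream[24..31]='cte5o1p' -> body[11..18], body so far='g1oze8rhzo3cte5o1p'
Chunk 4: stream[33..34]='0' size=0 (terminator). Final body='g1oze8rhzo3cte5o1p' (18 bytes)
Body byte 1 at stream offset 4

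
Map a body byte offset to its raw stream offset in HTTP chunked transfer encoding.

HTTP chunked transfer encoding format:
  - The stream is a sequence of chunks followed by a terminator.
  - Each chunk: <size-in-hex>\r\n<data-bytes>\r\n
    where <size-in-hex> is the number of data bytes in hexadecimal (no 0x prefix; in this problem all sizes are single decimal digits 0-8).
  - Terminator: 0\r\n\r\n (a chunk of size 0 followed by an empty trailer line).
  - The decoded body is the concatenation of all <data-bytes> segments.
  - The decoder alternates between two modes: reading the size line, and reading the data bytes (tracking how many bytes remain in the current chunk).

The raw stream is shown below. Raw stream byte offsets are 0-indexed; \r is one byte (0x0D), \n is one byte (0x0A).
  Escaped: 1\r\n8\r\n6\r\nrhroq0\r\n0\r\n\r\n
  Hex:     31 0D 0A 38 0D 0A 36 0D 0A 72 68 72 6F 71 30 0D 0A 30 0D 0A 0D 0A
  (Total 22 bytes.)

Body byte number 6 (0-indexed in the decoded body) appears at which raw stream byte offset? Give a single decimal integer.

Chunk 1: stream[0..1]='1' size=0x1=1, data at stream[3..4]='8' -> body[0..1], body so far='8'
Chunk 2: stream[6..7]='6' size=0x6=6, data at stream[9..15]='rhroq0' -> body[1..7], body so far='8rhroq0'
Chunk 3: stream[17..18]='0' size=0 (terminator). Final body='8rhroq0' (7 bytes)
Body byte 6 at stream offset 14

Answer: 14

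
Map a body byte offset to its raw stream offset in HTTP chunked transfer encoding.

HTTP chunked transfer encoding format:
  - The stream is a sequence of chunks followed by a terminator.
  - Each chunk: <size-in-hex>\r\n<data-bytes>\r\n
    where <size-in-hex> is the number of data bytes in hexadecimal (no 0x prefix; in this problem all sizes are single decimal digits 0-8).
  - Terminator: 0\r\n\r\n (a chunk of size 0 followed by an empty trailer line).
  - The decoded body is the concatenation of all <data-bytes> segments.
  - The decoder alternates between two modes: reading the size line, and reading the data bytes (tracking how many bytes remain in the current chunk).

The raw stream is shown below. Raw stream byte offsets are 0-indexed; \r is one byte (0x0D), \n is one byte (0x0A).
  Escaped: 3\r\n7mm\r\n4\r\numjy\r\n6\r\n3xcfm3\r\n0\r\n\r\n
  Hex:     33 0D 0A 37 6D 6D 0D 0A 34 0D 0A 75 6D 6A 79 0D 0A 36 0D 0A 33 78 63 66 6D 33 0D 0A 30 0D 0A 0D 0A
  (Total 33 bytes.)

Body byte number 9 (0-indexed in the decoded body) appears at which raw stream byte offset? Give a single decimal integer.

Chunk 1: stream[0..1]='3' size=0x3=3, data at stream[3..6]='7mm' -> body[0..3], body so far='7mm'
Chunk 2: stream[8..9]='4' size=0x4=4, data at stream[11..15]='umjy' -> body[3..7], body so far='7mmumjy'
Chunk 3: stream[17..18]='6' size=0x6=6, data at stream[20..26]='3xcfm3' -> body[7..13], body so far='7mmumjy3xcfm3'
Chunk 4: stream[28..29]='0' size=0 (terminator). Final body='7mmumjy3xcfm3' (13 bytes)
Body byte 9 at stream offset 22

Answer: 22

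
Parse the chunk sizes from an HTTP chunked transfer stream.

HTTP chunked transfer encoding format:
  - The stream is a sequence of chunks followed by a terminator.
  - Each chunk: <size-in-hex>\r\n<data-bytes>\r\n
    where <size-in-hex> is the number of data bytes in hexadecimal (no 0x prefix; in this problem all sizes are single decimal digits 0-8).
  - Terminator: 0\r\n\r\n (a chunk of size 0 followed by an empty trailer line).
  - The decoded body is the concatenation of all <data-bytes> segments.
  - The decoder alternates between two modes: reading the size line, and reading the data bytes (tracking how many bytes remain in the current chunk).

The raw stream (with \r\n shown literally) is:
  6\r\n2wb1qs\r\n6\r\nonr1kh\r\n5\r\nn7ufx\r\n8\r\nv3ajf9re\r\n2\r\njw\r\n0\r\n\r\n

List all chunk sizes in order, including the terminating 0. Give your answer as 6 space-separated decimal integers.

Chunk 1: stream[0..1]='6' size=0x6=6, data at stream[3..9]='2wb1qs' -> body[0..6], body so far='2wb1qs'
Chunk 2: stream[11..12]='6' size=0x6=6, data at stream[14..20]='onr1kh' -> body[6..12], body so far='2wb1qsonr1kh'
Chunk 3: stream[22..23]='5' size=0x5=5, data at stream[25..30]='n7ufx' -> body[12..17], body so far='2wb1qsonr1khn7ufx'
Chunk 4: stream[32..33]='8' size=0x8=8, data at stream[35..43]='v3ajf9re' -> body[17..25], body so far='2wb1qsonr1khn7ufxv3ajf9re'
Chunk 5: stream[45..46]='2' size=0x2=2, data at stream[48..50]='jw' -> body[25..27], body so far='2wb1qsonr1khn7ufxv3ajf9rejw'
Chunk 6: stream[52..53]='0' size=0 (terminator). Final body='2wb1qsonr1khn7ufxv3ajf9rejw' (27 bytes)

Answer: 6 6 5 8 2 0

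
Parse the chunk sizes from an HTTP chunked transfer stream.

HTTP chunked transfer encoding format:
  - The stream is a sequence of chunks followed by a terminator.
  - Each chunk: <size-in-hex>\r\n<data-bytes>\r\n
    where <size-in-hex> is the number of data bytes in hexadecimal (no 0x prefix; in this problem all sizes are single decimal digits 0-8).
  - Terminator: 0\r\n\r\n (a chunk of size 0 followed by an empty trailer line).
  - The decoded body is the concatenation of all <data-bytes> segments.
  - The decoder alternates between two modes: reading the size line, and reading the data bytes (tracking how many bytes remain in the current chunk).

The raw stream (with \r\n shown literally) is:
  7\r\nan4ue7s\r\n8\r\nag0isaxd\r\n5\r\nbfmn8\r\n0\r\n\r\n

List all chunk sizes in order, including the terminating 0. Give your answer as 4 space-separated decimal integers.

Answer: 7 8 5 0

Derivation:
Chunk 1: stream[0..1]='7' size=0x7=7, data at stream[3..10]='an4ue7s' -> body[0..7], body so far='an4ue7s'
Chunk 2: stream[12..13]='8' size=0x8=8, data at stream[15..23]='ag0isaxd' -> body[7..15], body so far='an4ue7sag0isaxd'
Chunk 3: stream[25..26]='5' size=0x5=5, data at stream[28..33]='bfmn8' -> body[15..20], body so far='an4ue7sag0isaxdbfmn8'
Chunk 4: stream[35..36]='0' size=0 (terminator). Final body='an4ue7sag0isaxdbfmn8' (20 bytes)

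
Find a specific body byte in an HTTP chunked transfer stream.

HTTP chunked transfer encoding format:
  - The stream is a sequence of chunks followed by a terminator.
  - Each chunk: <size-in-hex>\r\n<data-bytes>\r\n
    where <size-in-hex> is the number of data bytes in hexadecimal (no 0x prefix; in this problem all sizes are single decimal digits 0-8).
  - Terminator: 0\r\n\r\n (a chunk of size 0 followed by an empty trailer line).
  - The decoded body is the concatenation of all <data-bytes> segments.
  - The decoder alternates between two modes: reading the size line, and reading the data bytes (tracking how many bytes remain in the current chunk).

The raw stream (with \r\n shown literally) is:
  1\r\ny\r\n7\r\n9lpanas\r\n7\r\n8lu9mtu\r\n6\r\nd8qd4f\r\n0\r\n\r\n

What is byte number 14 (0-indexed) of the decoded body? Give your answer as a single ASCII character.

Chunk 1: stream[0..1]='1' size=0x1=1, data at stream[3..4]='y' -> body[0..1], body so far='y'
Chunk 2: stream[6..7]='7' size=0x7=7, data at stream[9..16]='9lpanas' -> body[1..8], body so far='y9lpanas'
Chunk 3: stream[18..19]='7' size=0x7=7, data at stream[21..28]='8lu9mtu' -> body[8..15], body so far='y9lpanas8lu9mtu'
Chunk 4: stream[30..31]='6' size=0x6=6, data at stream[33..39]='d8qd4f' -> body[15..21], body so far='y9lpanas8lu9mtud8qd4f'
Chunk 5: stream[41..42]='0' size=0 (terminator). Final body='y9lpanas8lu9mtud8qd4f' (21 bytes)
Body byte 14 = 'u'

Answer: u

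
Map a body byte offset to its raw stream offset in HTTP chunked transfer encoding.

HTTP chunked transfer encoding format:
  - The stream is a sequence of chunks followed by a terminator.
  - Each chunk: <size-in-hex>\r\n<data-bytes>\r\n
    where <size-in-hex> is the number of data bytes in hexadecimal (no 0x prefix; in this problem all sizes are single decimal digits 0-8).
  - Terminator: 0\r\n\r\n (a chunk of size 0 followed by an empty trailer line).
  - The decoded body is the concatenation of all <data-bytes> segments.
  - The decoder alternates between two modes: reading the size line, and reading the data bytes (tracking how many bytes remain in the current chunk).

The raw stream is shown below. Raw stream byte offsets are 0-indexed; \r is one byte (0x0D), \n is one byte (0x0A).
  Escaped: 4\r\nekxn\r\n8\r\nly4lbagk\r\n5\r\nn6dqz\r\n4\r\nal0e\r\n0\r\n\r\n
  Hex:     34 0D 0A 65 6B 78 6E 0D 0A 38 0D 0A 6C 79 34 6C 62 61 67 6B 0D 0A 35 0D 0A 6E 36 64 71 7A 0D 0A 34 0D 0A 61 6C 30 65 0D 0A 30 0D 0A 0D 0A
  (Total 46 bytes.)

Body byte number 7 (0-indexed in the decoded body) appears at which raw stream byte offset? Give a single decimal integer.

Answer: 15

Derivation:
Chunk 1: stream[0..1]='4' size=0x4=4, data at stream[3..7]='ekxn' -> body[0..4], body so far='ekxn'
Chunk 2: stream[9..10]='8' size=0x8=8, data at stream[12..20]='ly4lbagk' -> body[4..12], body so far='ekxnly4lbagk'
Chunk 3: stream[22..23]='5' size=0x5=5, data at stream[25..30]='n6dqz' -> body[12..17], body so far='ekxnly4lbagkn6dqz'
Chunk 4: stream[32..33]='4' size=0x4=4, data at stream[35..39]='al0e' -> body[17..21], body so far='ekxnly4lbagkn6dqzal0e'
Chunk 5: stream[41..42]='0' size=0 (terminator). Final body='ekxnly4lbagkn6dqzal0e' (21 bytes)
Body byte 7 at stream offset 15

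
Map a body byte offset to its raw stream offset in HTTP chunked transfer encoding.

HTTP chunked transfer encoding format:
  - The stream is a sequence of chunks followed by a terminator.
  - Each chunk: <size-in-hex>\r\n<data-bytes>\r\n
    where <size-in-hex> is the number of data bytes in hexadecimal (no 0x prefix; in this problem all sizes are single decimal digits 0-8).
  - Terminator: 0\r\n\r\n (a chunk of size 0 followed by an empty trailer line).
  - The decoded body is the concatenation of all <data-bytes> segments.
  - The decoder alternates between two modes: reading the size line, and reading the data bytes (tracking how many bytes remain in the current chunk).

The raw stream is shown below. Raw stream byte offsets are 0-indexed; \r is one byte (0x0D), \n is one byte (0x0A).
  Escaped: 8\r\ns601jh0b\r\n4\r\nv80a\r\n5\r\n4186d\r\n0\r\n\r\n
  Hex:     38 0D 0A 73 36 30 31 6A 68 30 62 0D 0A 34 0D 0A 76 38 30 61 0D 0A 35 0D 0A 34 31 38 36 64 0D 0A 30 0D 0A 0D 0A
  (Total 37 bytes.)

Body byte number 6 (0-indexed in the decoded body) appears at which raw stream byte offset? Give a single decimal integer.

Answer: 9

Derivation:
Chunk 1: stream[0..1]='8' size=0x8=8, data at stream[3..11]='s601jh0b' -> body[0..8], body so far='s601jh0b'
Chunk 2: stream[13..14]='4' size=0x4=4, data at stream[16..20]='v80a' -> body[8..12], body so far='s601jh0bv80a'
Chunk 3: stream[22..23]='5' size=0x5=5, data at stream[25..30]='4186d' -> body[12..17], body so far='s601jh0bv80a4186d'
Chunk 4: stream[32..33]='0' size=0 (terminator). Final body='s601jh0bv80a4186d' (17 bytes)
Body byte 6 at stream offset 9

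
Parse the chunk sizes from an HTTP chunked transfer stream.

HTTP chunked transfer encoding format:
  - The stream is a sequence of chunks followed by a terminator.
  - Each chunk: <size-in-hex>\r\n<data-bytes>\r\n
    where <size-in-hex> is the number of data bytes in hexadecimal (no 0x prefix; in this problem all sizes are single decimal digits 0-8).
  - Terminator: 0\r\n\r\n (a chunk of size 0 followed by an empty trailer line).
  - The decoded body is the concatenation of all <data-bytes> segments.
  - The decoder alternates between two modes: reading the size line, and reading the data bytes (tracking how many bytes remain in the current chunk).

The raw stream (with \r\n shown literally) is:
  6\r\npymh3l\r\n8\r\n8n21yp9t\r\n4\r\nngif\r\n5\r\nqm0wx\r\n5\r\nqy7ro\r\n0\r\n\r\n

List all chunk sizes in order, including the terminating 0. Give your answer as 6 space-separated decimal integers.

Answer: 6 8 4 5 5 0

Derivation:
Chunk 1: stream[0..1]='6' size=0x6=6, data at stream[3..9]='pymh3l' -> body[0..6], body so far='pymh3l'
Chunk 2: stream[11..12]='8' size=0x8=8, data at stream[14..22]='8n21yp9t' -> body[6..14], body so far='pymh3l8n21yp9t'
Chunk 3: stream[24..25]='4' size=0x4=4, data at stream[27..31]='ngif' -> body[14..18], body so far='pymh3l8n21yp9tngif'
Chunk 4: stream[33..34]='5' size=0x5=5, data at stream[36..41]='qm0wx' -> body[18..23], body so far='pymh3l8n21yp9tngifqm0wx'
Chunk 5: stream[43..44]='5' size=0x5=5, data at stream[46..51]='qy7ro' -> body[23..28], body so far='pymh3l8n21yp9tngifqm0wxqy7ro'
Chunk 6: stream[53..54]='0' size=0 (terminator). Final body='pymh3l8n21yp9tngifqm0wxqy7ro' (28 bytes)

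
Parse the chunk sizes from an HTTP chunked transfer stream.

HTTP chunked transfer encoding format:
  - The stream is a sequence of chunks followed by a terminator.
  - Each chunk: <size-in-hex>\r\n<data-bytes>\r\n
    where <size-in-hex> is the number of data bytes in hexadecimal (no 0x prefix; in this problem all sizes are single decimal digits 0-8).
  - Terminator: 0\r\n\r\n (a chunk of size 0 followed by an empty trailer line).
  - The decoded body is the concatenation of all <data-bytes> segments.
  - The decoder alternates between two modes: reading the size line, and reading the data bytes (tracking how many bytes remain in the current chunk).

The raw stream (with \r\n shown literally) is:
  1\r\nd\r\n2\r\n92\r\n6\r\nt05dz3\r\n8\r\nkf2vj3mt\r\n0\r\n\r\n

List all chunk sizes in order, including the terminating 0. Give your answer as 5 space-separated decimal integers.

Answer: 1 2 6 8 0

Derivation:
Chunk 1: stream[0..1]='1' size=0x1=1, data at stream[3..4]='d' -> body[0..1], body so far='d'
Chunk 2: stream[6..7]='2' size=0x2=2, data at stream[9..11]='92' -> body[1..3], body so far='d92'
Chunk 3: stream[13..14]='6' size=0x6=6, data at stream[16..22]='t05dz3' -> body[3..9], body so far='d92t05dz3'
Chunk 4: stream[24..25]='8' size=0x8=8, data at stream[27..35]='kf2vj3mt' -> body[9..17], body so far='d92t05dz3kf2vj3mt'
Chunk 5: stream[37..38]='0' size=0 (terminator). Final body='d92t05dz3kf2vj3mt' (17 bytes)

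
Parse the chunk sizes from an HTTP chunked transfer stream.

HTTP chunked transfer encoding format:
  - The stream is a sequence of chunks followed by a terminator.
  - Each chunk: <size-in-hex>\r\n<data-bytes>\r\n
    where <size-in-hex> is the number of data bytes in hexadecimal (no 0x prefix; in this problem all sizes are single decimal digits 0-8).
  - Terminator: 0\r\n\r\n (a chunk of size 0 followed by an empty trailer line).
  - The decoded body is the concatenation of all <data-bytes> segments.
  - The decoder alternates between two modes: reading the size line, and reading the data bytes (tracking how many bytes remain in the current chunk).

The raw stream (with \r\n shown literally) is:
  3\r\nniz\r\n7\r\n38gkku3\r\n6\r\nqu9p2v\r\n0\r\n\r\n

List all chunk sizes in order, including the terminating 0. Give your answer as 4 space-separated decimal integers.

Answer: 3 7 6 0

Derivation:
Chunk 1: stream[0..1]='3' size=0x3=3, data at stream[3..6]='niz' -> body[0..3], body so far='niz'
Chunk 2: stream[8..9]='7' size=0x7=7, data at stream[11..18]='38gkku3' -> body[3..10], body so far='niz38gkku3'
Chunk 3: stream[20..21]='6' size=0x6=6, data at stream[23..29]='qu9p2v' -> body[10..16], body so far='niz38gkku3qu9p2v'
Chunk 4: stream[31..32]='0' size=0 (terminator). Final body='niz38gkku3qu9p2v' (16 bytes)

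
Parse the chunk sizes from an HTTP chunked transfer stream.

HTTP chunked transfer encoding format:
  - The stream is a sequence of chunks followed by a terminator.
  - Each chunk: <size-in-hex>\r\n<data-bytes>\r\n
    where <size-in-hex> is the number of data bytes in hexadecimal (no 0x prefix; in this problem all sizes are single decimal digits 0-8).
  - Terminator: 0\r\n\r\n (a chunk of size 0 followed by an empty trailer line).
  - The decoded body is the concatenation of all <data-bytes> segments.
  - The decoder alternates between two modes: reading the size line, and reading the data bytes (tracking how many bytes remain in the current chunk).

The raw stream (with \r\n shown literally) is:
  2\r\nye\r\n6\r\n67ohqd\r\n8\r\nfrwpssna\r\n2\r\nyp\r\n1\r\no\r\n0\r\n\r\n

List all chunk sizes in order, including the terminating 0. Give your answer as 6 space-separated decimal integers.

Chunk 1: stream[0..1]='2' size=0x2=2, data at stream[3..5]='ye' -> body[0..2], body so far='ye'
Chunk 2: stream[7..8]='6' size=0x6=6, data at stream[10..16]='67ohqd' -> body[2..8], body so far='ye67ohqd'
Chunk 3: stream[18..19]='8' size=0x8=8, data at stream[21..29]='frwpssna' -> body[8..16], body so far='ye67ohqdfrwpssna'
Chunk 4: stream[31..32]='2' size=0x2=2, data at stream[34..36]='yp' -> body[16..18], body so far='ye67ohqdfrwpssnayp'
Chunk 5: stream[38..39]='1' size=0x1=1, data at stream[41..42]='o' -> body[18..19], body so far='ye67ohqdfrwpssnaypo'
Chunk 6: stream[44..45]='0' size=0 (terminator). Final body='ye67ohqdfrwpssnaypo' (19 bytes)

Answer: 2 6 8 2 1 0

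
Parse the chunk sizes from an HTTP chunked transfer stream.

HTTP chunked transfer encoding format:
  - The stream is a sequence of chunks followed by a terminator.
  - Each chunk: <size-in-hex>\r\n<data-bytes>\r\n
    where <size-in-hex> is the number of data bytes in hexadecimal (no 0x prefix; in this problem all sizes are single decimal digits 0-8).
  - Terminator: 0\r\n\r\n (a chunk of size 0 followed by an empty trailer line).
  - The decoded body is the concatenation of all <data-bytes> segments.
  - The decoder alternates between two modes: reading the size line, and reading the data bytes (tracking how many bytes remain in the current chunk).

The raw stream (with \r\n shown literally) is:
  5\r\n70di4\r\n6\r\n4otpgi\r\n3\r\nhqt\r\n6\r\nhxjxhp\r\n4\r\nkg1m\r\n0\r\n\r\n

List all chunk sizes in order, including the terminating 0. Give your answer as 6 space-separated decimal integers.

Chunk 1: stream[0..1]='5' size=0x5=5, data at stream[3..8]='70di4' -> body[0..5], body so far='70di4'
Chunk 2: stream[10..11]='6' size=0x6=6, data at stream[13..19]='4otpgi' -> body[5..11], body so far='70di44otpgi'
Chunk 3: stream[21..22]='3' size=0x3=3, data at stream[24..27]='hqt' -> body[11..14], body so far='70di44otpgihqt'
Chunk 4: stream[29..30]='6' size=0x6=6, data at stream[32..38]='hxjxhp' -> body[14..20], body so far='70di44otpgihqthxjxhp'
Chunk 5: stream[40..41]='4' size=0x4=4, data at stream[43..47]='kg1m' -> body[20..24], body so far='70di44otpgihqthxjxhpkg1m'
Chunk 6: stream[49..50]='0' size=0 (terminator). Final body='70di44otpgihqthxjxhpkg1m' (24 bytes)

Answer: 5 6 3 6 4 0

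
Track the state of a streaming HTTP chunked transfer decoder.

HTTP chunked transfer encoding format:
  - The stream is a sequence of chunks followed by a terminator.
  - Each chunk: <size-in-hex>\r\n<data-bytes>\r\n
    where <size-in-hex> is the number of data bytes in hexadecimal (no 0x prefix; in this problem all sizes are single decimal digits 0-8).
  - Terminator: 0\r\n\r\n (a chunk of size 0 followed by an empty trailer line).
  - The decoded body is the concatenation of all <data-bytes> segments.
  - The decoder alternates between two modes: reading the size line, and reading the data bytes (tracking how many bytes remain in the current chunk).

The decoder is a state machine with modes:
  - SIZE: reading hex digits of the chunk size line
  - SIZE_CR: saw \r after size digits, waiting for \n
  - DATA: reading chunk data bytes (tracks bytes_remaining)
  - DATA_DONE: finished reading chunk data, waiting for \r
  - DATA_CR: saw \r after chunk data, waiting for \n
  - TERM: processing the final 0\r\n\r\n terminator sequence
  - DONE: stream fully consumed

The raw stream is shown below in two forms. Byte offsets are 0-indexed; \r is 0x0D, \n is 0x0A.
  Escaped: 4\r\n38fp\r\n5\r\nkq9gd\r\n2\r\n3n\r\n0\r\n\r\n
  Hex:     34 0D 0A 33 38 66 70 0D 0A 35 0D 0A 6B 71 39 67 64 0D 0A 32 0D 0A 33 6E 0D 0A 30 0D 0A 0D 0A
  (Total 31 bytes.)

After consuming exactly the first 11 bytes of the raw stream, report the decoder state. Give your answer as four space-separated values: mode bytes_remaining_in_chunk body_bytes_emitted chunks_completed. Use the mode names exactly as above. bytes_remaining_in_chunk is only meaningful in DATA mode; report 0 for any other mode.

Answer: SIZE_CR 0 4 1

Derivation:
Byte 0 = '4': mode=SIZE remaining=0 emitted=0 chunks_done=0
Byte 1 = 0x0D: mode=SIZE_CR remaining=0 emitted=0 chunks_done=0
Byte 2 = 0x0A: mode=DATA remaining=4 emitted=0 chunks_done=0
Byte 3 = '3': mode=DATA remaining=3 emitted=1 chunks_done=0
Byte 4 = '8': mode=DATA remaining=2 emitted=2 chunks_done=0
Byte 5 = 'f': mode=DATA remaining=1 emitted=3 chunks_done=0
Byte 6 = 'p': mode=DATA_DONE remaining=0 emitted=4 chunks_done=0
Byte 7 = 0x0D: mode=DATA_CR remaining=0 emitted=4 chunks_done=0
Byte 8 = 0x0A: mode=SIZE remaining=0 emitted=4 chunks_done=1
Byte 9 = '5': mode=SIZE remaining=0 emitted=4 chunks_done=1
Byte 10 = 0x0D: mode=SIZE_CR remaining=0 emitted=4 chunks_done=1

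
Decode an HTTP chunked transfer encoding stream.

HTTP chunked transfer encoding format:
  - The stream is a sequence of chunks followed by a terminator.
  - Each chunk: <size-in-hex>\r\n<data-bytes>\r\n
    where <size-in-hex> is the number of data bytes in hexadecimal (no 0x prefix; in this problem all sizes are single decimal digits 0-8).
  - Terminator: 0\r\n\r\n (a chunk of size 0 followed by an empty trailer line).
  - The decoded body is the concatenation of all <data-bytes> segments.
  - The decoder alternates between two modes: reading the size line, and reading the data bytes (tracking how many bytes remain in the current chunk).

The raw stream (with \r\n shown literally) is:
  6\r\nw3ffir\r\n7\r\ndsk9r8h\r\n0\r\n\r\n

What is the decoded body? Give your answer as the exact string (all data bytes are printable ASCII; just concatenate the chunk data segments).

Chunk 1: stream[0..1]='6' size=0x6=6, data at stream[3..9]='w3ffir' -> body[0..6], body so far='w3ffir'
Chunk 2: stream[11..12]='7' size=0x7=7, data at stream[14..21]='dsk9r8h' -> body[6..13], body so far='w3ffirdsk9r8h'
Chunk 3: stream[23..24]='0' size=0 (terminator). Final body='w3ffirdsk9r8h' (13 bytes)

Answer: w3ffirdsk9r8h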